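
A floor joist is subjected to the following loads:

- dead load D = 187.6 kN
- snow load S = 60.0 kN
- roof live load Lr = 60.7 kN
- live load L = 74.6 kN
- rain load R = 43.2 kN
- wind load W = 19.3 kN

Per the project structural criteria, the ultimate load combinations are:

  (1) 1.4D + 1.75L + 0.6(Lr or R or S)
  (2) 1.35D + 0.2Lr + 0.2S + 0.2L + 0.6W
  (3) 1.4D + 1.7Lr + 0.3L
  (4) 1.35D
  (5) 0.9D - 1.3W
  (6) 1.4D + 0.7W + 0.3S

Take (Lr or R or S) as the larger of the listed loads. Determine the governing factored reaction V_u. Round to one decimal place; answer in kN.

(Lr or R or S) → Lr = 60.7 kN.
(1) 1.4(187.6) + 1.75(74.6) + 0.6(60.7) = 429.6
(2) 1.35(187.6) + 0.2(60.7) + 0.2(60.0) + 0.2(74.6) + 0.6(19.3) = 303.9
(3) 1.4(187.6) + 1.7(60.7) + 0.3(74.6) = 388.2
(4) 1.35(187.6) = 253.3
(5) 0.9(187.6) - 1.3(19.3) = 143.8
(6) 1.4(187.6) + 0.7(19.3) + 0.3(60.0) = 294.2
The controlling combination is 1, giving 429.6 kN.

429.6 kN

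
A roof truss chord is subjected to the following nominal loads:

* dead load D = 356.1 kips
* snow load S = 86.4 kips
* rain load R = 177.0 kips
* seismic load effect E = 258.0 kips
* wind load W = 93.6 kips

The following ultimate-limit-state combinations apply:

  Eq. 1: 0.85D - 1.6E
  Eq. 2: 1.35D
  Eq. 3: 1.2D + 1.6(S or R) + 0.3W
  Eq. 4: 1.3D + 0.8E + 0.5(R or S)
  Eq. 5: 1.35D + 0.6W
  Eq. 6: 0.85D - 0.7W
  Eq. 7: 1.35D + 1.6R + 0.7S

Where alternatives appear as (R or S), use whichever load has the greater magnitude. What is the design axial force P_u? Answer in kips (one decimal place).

824.4 kips

(S or R) → R = 177.0 kips; (R or S) → R = 177.0 kips.
Eq. 1: 0.85(356.1) - 1.6(258.0) = 302.7 - 412.8 = -110.1
Eq. 2: 1.35(356.1) = 480.7
Eq. 3: 1.2(356.1) + 1.6(177.0) + 0.3(93.6) = 427.3 + 283.2 + 28.1 = 738.6
Eq. 4: 1.3(356.1) + 0.8(258.0) + 0.5(177.0) = 462.9 + 206.4 + 88.5 = 757.8
Eq. 5: 1.35(356.1) + 0.6(93.6) = 480.7 + 56.2 = 536.9
Eq. 6: 0.85(356.1) - 0.7(93.6) = 302.7 - 65.5 = 237.2
Eq. 7: 1.35(356.1) + 1.6(177.0) + 0.7(86.4) = 480.7 + 283.2 + 60.5 = 824.4
The controlling combination is 7, giving 824.4 kips.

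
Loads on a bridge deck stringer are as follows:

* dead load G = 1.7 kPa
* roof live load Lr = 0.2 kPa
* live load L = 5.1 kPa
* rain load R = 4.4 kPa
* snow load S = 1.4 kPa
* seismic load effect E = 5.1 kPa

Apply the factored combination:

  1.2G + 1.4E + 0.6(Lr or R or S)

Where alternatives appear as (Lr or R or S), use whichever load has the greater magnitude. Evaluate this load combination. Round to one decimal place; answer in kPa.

11.8 kPa

(Lr or R or S) → R = 4.4 kPa.
1.2(1.7) + 1.4(5.1) + 0.6(4.4) = 11.8
q_u = 11.8 kPa.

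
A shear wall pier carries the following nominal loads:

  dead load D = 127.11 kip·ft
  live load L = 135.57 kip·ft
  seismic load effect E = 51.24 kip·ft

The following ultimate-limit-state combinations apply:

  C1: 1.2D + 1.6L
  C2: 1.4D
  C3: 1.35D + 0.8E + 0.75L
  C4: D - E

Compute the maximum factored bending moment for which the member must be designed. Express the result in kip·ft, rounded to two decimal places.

369.44 kip·ft

C1: 1.2(127.11) + 1.6(135.57) = 369.44
C2: 1.4(127.11) = 177.95
C3: 1.35(127.11) + 0.8(51.24) + 0.75(135.57) = 314.27
C4: 1.0(127.11) - 1.0(51.24) = 75.87
Combination 1 governs: M_u = 369.44 kip·ft.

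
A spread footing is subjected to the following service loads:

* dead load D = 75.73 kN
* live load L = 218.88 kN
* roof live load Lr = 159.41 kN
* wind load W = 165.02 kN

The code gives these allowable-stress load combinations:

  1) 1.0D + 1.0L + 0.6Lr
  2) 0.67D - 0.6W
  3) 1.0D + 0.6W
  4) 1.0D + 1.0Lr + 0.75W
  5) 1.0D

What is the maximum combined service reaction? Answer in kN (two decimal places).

390.26 kN

1) 1.0(75.73) + 1.0(218.88) + 0.6(159.41) = 75.73 + 218.88 + 95.65 = 390.26
2) 0.67(75.73) - 0.6(165.02) = 50.74 - 99.01 = -48.27
3) 1.0(75.73) + 0.6(165.02) = 75.73 + 99.01 = 174.74
4) 1.0(75.73) + 1.0(159.41) + 0.75(165.02) = 75.73 + 159.41 + 123.77 = 358.91
5) 1.0(75.73) = 75.73
Maximum is from combination 1.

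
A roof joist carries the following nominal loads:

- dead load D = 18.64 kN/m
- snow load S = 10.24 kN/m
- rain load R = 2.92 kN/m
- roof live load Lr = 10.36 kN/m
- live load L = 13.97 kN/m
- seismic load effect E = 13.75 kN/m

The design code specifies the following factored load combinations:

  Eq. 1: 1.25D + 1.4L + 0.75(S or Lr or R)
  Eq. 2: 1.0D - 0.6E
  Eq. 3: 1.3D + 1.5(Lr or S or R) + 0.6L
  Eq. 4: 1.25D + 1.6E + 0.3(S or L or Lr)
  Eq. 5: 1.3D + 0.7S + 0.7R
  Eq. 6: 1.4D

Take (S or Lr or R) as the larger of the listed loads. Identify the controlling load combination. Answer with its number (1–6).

(S or Lr or R) → Lr = 10.36 kN/m; (Lr or S or R) → Lr = 10.36 kN/m; (S or L or Lr) → L = 13.97 kN/m.
Eq. 1: 1.25(18.64) + 1.4(13.97) + 0.75(10.36) = 50.63
Eq. 2: 1.0(18.64) - 0.6(13.75) = 10.39
Eq. 3: 1.3(18.64) + 1.5(10.36) + 0.6(13.97) = 48.15
Eq. 4: 1.25(18.64) + 1.6(13.75) + 0.3(13.97) = 49.49
Eq. 5: 1.3(18.64) + 0.7(10.24) + 0.7(2.92) = 33.44
Eq. 6: 1.4(18.64) = 26.10
The largest value is 50.63 kN/m from combination 1.

Combination 1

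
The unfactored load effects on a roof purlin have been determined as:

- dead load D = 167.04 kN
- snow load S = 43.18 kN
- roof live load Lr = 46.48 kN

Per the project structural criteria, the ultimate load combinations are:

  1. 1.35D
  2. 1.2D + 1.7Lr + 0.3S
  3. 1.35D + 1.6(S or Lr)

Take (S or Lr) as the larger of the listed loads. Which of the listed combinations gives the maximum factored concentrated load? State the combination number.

Combination 3

(S or Lr) → Lr = 46.48 kN.
1. 1.35(167.04) = 225.50
2. 1.2(167.04) + 1.7(46.48) + 0.3(43.18) = 292.42
3. 1.35(167.04) + 1.6(46.48) = 299.87
The largest value is 299.87 kN from combination 3.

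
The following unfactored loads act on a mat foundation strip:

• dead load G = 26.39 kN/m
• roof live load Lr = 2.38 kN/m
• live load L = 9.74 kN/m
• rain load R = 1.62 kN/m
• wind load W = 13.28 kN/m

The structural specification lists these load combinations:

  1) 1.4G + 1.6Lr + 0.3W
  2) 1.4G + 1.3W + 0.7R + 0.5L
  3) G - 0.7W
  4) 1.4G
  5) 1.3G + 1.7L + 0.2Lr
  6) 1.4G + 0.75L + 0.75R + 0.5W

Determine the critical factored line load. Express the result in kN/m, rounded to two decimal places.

60.21 kN/m

1) 1.4(26.39) + 1.6(2.38) + 0.3(13.28) = 36.95 + 3.81 + 3.98 = 44.74
2) 1.4(26.39) + 1.3(13.28) + 0.7(1.62) + 0.5(9.74) = 36.95 + 17.26 + 1.13 + 4.87 = 60.21
3) 1.0(26.39) - 0.7(13.28) = 26.39 - 9.30 = 17.09
4) 1.4(26.39) = 36.95
5) 1.3(26.39) + 1.7(9.74) + 0.2(2.38) = 51.34
6) 1.4(26.39) + 0.75(9.74) + 0.75(1.62) + 0.5(13.28) = 52.11
Maximum is from combination 2.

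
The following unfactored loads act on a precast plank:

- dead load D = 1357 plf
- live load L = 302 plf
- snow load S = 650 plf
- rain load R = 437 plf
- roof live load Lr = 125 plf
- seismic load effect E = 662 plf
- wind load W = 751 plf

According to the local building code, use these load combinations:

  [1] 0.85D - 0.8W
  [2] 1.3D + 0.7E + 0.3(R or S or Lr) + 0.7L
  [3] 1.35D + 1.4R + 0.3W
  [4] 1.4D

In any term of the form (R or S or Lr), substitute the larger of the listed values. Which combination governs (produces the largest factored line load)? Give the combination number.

(R or S or Lr) → S = 650 plf.
[1] 0.85(1357) - 0.8(751) = 1153.5 - 600.8 = 552.7
[2] 1.3(1357) + 0.7(662) + 0.3(650) + 0.7(302) = 1764.1 + 463.4 + 195.0 + 211.4 = 2633.9
[3] 1.35(1357) + 1.4(437) + 0.3(751) = 1832.0 + 611.8 + 225.3 = 2669.1
[4] 1.4(1357) = 1899.8
The largest value is 2669.1 plf from combination 3.

Combination 3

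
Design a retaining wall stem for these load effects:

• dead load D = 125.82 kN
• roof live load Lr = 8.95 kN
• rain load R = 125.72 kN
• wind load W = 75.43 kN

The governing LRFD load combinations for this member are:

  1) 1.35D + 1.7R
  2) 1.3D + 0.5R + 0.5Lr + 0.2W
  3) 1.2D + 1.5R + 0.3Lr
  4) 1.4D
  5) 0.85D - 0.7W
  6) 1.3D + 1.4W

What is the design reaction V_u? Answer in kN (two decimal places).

1) 1.35(125.82) + 1.7(125.72) = 169.86 + 213.72 = 383.58
2) 1.3(125.82) + 0.5(125.72) + 0.5(8.95) + 0.2(75.43) = 245.99
3) 1.2(125.82) + 1.5(125.72) + 0.3(8.95) = 150.98 + 188.58 + 2.69 = 342.25
4) 1.4(125.82) = 176.15
5) 0.85(125.82) - 0.7(75.43) = 106.95 - 52.80 = 54.15
6) 1.3(125.82) + 1.4(75.43) = 163.57 + 105.60 = 269.17
Maximum is from combination 1.

383.58 kN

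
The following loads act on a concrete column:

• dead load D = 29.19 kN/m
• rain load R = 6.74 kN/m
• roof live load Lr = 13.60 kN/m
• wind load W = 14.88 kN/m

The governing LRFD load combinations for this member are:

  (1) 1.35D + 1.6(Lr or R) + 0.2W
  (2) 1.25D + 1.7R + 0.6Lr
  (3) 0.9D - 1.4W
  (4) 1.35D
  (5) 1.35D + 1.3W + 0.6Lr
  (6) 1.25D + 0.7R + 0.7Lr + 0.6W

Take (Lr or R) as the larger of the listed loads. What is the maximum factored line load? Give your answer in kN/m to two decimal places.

66.91 kN/m

(Lr or R) → Lr = 13.60 kN/m.
(1) 1.35(29.19) + 1.6(13.60) + 0.2(14.88) = 64.14
(2) 1.25(29.19) + 1.7(6.74) + 0.6(13.60) = 36.49 + 11.46 + 8.16 = 56.11
(3) 0.9(29.19) - 1.4(14.88) = 26.27 - 20.83 = 5.44
(4) 1.35(29.19) = 39.41
(5) 1.35(29.19) + 1.3(14.88) + 0.6(13.60) = 39.41 + 19.34 + 8.16 = 66.91
(6) 1.25(29.19) + 0.7(6.74) + 0.7(13.60) + 0.6(14.88) = 59.65
The controlling combination is 5, giving 66.91 kN/m.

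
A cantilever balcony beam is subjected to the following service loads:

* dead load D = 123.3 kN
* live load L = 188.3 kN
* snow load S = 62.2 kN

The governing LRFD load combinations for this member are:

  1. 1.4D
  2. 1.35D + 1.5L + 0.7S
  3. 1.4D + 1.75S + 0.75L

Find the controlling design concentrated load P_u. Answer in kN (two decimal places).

492.45 kN

1. 1.4(123.3) = 172.62
2. 1.35(123.3) + 1.5(188.3) + 0.7(62.2) = 492.45
3. 1.4(123.3) + 1.75(62.2) + 0.75(188.3) = 422.70
Maximum is from combination 2.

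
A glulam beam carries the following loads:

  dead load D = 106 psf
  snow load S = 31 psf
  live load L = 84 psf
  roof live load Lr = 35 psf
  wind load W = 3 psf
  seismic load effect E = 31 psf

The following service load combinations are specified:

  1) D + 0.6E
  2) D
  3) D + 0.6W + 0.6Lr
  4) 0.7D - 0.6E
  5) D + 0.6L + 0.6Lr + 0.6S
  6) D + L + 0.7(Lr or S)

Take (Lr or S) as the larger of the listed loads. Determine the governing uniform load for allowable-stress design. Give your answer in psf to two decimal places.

214.50 psf

(Lr or S) → Lr = 35 psf.
1) 1.0(106) + 0.6(31) = 124.60
2) 1.0(106) = 106.00
3) 1.0(106) + 0.6(3) + 0.6(35) = 128.80
4) 0.7(106) - 0.6(31) = 55.60
5) 1.0(106) + 0.6(84) + 0.6(35) + 0.6(31) = 196.00
6) 1.0(106) + 1.0(84) + 0.7(35) = 214.50
The controlling combination is 6, giving 214.50 psf.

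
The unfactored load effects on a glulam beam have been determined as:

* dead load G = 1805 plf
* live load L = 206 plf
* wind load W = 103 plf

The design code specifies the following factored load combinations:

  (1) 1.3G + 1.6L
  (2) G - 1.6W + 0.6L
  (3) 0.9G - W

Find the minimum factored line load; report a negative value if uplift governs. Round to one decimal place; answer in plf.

1521.5 plf

(1) 1.3(1805) + 1.6(206) = 2346.5 + 329.6 = 2676.1
(2) 1.0(1805) - 1.6(103) + 0.6(206) = 1805.0 - 164.8 + 123.6 = 1763.8
(3) 0.9(1805) - 1.0(103) = 1624.5 - 103.0 = 1521.5
Combination 3 gives the minimum: 1521.5 plf.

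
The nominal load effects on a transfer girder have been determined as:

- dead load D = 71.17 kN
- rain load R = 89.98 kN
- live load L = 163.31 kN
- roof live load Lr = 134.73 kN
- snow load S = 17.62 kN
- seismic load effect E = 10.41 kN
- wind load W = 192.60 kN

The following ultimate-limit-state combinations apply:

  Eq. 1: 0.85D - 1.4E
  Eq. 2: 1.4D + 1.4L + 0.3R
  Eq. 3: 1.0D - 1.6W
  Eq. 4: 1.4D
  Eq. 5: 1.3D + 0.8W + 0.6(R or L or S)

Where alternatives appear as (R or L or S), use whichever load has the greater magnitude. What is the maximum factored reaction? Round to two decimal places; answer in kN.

355.27 kN

(R or L or S) → L = 163.31 kN.
Eq. 1: 0.85(71.17) - 1.4(10.41) = 60.49 - 14.57 = 45.92
Eq. 2: 1.4(71.17) + 1.4(163.31) + 0.3(89.98) = 355.27
Eq. 3: 1.0(71.17) - 1.6(192.60) = 71.17 - 308.16 = -236.99
Eq. 4: 1.4(71.17) = 99.64
Eq. 5: 1.3(71.17) + 0.8(192.60) + 0.6(163.31) = 92.52 + 154.08 + 97.99 = 344.59
The controlling combination is 2, giving 355.27 kN.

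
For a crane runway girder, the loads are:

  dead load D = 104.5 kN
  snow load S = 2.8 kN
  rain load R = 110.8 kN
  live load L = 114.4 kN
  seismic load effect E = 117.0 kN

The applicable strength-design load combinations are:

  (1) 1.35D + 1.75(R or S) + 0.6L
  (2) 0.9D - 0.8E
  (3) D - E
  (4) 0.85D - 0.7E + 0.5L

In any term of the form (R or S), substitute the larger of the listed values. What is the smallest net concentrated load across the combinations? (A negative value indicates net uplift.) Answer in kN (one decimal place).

(R or S) → R = 110.8 kN.
(1) 1.35(104.5) + 1.75(110.8) + 0.6(114.4) = 141.1 + 193.9 + 68.6 = 403.6
(2) 0.9(104.5) - 0.8(117.0) = 94.1 - 93.6 = 0.5
(3) 1.0(104.5) - 1.0(117.0) = 104.5 - 117.0 = -12.5
(4) 0.85(104.5) - 0.7(117.0) + 0.5(114.4) = 88.8 - 81.9 + 57.2 = 64.1
Combination 3 gives the minimum: -12.5 kN.

-12.5 kN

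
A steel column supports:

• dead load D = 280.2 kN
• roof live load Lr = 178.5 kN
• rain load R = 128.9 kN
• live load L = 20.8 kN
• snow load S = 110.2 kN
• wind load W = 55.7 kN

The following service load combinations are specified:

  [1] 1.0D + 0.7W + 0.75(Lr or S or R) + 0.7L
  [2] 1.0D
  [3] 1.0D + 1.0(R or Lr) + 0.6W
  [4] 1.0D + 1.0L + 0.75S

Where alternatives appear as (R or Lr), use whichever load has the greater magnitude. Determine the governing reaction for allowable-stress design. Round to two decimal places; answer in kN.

(Lr or S or R) → Lr = 178.5 kN; (R or Lr) → Lr = 178.5 kN.
[1] 1.0(280.2) + 0.7(55.7) + 0.75(178.5) + 0.7(20.8) = 467.63
[2] 1.0(280.2) = 280.20
[3] 1.0(280.2) + 1.0(178.5) + 0.6(55.7) = 492.12
[4] 1.0(280.2) + 1.0(20.8) + 0.75(110.2) = 383.65
Combination 3 governs: V = 492.12 kN.

492.12 kN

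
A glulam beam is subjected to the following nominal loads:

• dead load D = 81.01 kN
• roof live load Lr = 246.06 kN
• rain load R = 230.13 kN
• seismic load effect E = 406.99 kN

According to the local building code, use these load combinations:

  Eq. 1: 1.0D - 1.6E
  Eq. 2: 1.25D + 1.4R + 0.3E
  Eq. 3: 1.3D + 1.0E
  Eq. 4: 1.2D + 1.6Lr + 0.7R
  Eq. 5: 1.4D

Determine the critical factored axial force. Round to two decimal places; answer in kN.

652.00 kN

Eq. 1: 1.0(81.01) - 1.6(406.99) = 81.01 - 651.18 = -570.17
Eq. 2: 1.25(81.01) + 1.4(230.13) + 0.3(406.99) = 101.26 + 322.18 + 122.10 = 545.54
Eq. 3: 1.3(81.01) + 1.0(406.99) = 105.31 + 406.99 = 512.30
Eq. 4: 1.2(81.01) + 1.6(246.06) + 0.7(230.13) = 97.21 + 393.70 + 161.09 = 652.00
Eq. 5: 1.4(81.01) = 113.41
The controlling combination is 4, giving 652.00 kN.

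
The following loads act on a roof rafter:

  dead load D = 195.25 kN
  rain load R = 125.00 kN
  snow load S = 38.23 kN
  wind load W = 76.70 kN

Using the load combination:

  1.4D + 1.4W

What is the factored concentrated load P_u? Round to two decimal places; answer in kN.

1.4(195.25) + 1.4(76.70) = 273.35 + 107.38 = 380.73
P_u = 380.73 kN.

380.73 kN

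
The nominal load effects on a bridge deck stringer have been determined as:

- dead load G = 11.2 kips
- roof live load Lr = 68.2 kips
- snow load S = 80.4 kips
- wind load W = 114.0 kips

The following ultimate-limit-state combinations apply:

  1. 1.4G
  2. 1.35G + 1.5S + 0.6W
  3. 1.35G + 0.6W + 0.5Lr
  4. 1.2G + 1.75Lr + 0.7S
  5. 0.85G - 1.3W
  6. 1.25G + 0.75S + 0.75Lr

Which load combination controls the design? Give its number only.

Combination 2

1. 1.4(11.2) = 15.68
2. 1.35(11.2) + 1.5(80.4) + 0.6(114.0) = 15.12 + 120.60 + 68.40 = 204.12
3. 1.35(11.2) + 0.6(114.0) + 0.5(68.2) = 15.12 + 68.40 + 34.10 = 117.62
4. 1.2(11.2) + 1.75(68.2) + 0.7(80.4) = 13.44 + 119.35 + 56.28 = 189.07
5. 0.85(11.2) - 1.3(114.0) = 9.52 - 148.20 = -138.68
6. 1.25(11.2) + 0.75(80.4) + 0.75(68.2) = 14.00 + 60.30 + 51.15 = 125.45
The largest value is 204.12 kips from combination 2.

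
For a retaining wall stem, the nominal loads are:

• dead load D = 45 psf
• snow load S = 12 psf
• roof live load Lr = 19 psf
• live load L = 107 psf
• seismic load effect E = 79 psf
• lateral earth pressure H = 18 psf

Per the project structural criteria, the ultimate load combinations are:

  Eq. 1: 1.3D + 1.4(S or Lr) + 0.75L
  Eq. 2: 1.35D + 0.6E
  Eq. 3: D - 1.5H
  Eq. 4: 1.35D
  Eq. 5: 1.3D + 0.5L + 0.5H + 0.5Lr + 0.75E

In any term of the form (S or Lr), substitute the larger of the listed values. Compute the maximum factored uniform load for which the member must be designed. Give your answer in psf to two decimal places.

(S or Lr) → Lr = 19 psf.
Eq. 1: 1.3(45) + 1.4(19) + 0.75(107) = 165.35
Eq. 2: 1.35(45) + 0.6(79) = 108.15
Eq. 3: 1.0(45) - 1.5(18) = 18.00
Eq. 4: 1.35(45) = 60.75
Eq. 5: 1.3(45) + 0.5(107) + 0.5(18) + 0.5(19) + 0.75(79) = 189.75
Combination 5 governs: q_u = 189.75 psf.

189.75 psf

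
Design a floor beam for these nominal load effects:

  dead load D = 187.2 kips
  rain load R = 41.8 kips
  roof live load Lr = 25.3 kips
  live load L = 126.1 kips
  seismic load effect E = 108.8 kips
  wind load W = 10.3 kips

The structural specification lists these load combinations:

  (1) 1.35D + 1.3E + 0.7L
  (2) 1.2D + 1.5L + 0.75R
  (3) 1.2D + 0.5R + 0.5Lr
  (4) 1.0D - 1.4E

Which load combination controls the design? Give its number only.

Combination 1

(1) 1.35(187.2) + 1.3(108.8) + 0.7(126.1) = 252.7 + 141.4 + 88.3 = 482.4
(2) 1.2(187.2) + 1.5(126.1) + 0.75(41.8) = 445.1
(3) 1.2(187.2) + 0.5(41.8) + 0.5(25.3) = 224.6 + 20.9 + 12.7 = 258.2
(4) 1.0(187.2) - 1.4(108.8) = 187.2 - 152.3 = 34.9
The largest value is 482.4 kips from combination 1.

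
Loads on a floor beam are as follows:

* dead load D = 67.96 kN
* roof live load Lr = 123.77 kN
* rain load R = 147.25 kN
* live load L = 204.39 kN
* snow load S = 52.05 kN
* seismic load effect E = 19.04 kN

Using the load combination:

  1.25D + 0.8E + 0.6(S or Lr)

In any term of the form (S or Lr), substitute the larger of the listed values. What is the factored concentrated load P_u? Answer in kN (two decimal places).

(S or Lr) → Lr = 123.77 kN.
1.25(67.96) + 0.8(19.04) + 0.6(123.77) = 84.95 + 15.23 + 74.26 = 174.44
P_u = 174.44 kN.

174.44 kN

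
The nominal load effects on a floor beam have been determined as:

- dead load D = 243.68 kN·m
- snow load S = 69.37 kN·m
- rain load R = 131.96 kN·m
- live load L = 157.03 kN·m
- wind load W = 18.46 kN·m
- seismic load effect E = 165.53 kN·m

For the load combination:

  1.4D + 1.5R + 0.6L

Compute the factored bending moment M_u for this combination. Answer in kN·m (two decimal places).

1.4(243.68) + 1.5(131.96) + 0.6(157.03) = 341.15 + 197.94 + 94.22 = 633.31
M_u = 633.31 kN·m.

633.31 kN·m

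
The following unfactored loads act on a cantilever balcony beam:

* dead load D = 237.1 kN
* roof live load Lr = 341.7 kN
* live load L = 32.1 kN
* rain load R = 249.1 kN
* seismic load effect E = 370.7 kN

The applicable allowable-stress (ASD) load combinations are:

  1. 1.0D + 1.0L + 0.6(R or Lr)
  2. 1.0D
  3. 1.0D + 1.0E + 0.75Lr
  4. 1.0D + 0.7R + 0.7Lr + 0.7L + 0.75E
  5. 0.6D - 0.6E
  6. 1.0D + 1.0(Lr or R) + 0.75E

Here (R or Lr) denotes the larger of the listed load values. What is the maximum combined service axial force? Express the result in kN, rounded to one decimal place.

(R or Lr) → Lr = 341.7 kN; (Lr or R) → Lr = 341.7 kN.
1. 1.0(237.1) + 1.0(32.1) + 0.6(341.7) = 474.2
2. 1.0(237.1) = 237.1
3. 1.0(237.1) + 1.0(370.7) + 0.75(341.7) = 864.1
4. 1.0(237.1) + 0.7(249.1) + 0.7(341.7) + 0.7(32.1) + 0.75(370.7) = 951.2
5. 0.6(237.1) - 0.6(370.7) = -80.2
6. 1.0(237.1) + 1.0(341.7) + 0.75(370.7) = 856.8
The controlling combination is 4, giving 951.2 kN.

951.2 kN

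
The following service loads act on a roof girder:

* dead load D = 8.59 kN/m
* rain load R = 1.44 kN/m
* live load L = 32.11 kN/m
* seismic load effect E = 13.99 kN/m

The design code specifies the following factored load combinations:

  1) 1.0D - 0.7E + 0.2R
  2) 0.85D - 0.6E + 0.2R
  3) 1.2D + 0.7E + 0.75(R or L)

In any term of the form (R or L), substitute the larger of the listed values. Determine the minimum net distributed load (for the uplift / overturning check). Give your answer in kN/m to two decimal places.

-0.92 kN/m

(R or L) → L = 32.11 kN/m.
1) 1.0(8.59) - 0.7(13.99) + 0.2(1.44) = -0.92
2) 0.85(8.59) - 0.6(13.99) + 0.2(1.44) = 7.30 - 8.39 + 0.29 = -0.80
3) 1.2(8.59) + 0.7(13.99) + 0.75(32.11) = 10.31 + 9.79 + 24.08 = 44.18
Combination 1 gives the minimum: -0.92 kN/m.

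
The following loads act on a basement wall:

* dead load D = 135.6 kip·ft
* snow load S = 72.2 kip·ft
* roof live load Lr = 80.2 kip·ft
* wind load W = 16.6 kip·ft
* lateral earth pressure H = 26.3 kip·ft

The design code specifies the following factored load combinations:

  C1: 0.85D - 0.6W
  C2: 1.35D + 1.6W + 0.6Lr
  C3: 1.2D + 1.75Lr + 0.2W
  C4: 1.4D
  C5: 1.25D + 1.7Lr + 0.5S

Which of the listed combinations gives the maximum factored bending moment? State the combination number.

Combination 5

C1: 0.85(135.6) - 0.6(16.6) = 115.26 - 9.96 = 105.30
C2: 1.35(135.6) + 1.6(16.6) + 0.6(80.2) = 183.06 + 26.56 + 48.12 = 257.74
C3: 1.2(135.6) + 1.75(80.2) + 0.2(16.6) = 162.72 + 140.35 + 3.32 = 306.39
C4: 1.4(135.6) = 189.84
C5: 1.25(135.6) + 1.7(80.2) + 0.5(72.2) = 169.50 + 136.34 + 36.10 = 341.94
The largest value is 341.94 kip·ft from combination 5.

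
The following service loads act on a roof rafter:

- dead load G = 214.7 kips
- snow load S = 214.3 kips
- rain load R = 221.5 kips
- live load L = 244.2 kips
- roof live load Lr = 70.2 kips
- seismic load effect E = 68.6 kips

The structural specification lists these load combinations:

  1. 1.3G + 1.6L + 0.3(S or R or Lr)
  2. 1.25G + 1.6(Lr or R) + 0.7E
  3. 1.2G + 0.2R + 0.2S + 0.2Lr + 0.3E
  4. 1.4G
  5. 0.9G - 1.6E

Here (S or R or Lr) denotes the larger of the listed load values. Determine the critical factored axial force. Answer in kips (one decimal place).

736.3 kips

(S or R or Lr) → R = 221.5 kips; (Lr or R) → R = 221.5 kips.
1. 1.3(214.7) + 1.6(244.2) + 0.3(221.5) = 736.3
2. 1.25(214.7) + 1.6(221.5) + 0.7(68.6) = 670.8
3. 1.2(214.7) + 0.2(221.5) + 0.2(214.3) + 0.2(70.2) + 0.3(68.6) = 379.4
4. 1.4(214.7) = 300.6
5. 0.9(214.7) - 1.6(68.6) = 83.5
Combination 1 governs: P_u = 736.3 kips.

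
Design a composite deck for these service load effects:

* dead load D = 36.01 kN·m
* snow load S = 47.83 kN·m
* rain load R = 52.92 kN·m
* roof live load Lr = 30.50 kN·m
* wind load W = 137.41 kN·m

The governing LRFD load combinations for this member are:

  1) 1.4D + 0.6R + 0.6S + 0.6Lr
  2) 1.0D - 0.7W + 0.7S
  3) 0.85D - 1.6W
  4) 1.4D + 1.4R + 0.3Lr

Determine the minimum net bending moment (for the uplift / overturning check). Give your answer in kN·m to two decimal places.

-189.25 kN·m

1) 1.4(36.01) + 0.6(52.92) + 0.6(47.83) + 0.6(30.50) = 129.16
2) 1.0(36.01) - 0.7(137.41) + 0.7(47.83) = -26.70
3) 0.85(36.01) - 1.6(137.41) = -189.25
4) 1.4(36.01) + 1.4(52.92) + 0.3(30.50) = 133.65
Combination 3 gives the minimum: -189.25 kN·m.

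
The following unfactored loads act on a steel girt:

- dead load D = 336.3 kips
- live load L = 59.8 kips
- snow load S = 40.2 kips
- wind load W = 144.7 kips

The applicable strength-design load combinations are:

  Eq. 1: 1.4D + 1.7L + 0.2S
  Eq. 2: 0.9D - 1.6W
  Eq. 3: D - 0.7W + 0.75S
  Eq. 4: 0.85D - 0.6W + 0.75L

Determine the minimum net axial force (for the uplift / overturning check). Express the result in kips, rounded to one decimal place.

71.2 kips

Eq. 1: 1.4(336.3) + 1.7(59.8) + 0.2(40.2) = 470.8 + 101.7 + 8.0 = 580.5
Eq. 2: 0.9(336.3) - 1.6(144.7) = 302.7 - 231.5 = 71.2
Eq. 3: 1.0(336.3) - 0.7(144.7) + 0.75(40.2) = 336.3 - 101.3 + 30.2 = 265.2
Eq. 4: 0.85(336.3) - 0.6(144.7) + 0.75(59.8) = 243.9
Combination 2 gives the minimum: 71.2 kips.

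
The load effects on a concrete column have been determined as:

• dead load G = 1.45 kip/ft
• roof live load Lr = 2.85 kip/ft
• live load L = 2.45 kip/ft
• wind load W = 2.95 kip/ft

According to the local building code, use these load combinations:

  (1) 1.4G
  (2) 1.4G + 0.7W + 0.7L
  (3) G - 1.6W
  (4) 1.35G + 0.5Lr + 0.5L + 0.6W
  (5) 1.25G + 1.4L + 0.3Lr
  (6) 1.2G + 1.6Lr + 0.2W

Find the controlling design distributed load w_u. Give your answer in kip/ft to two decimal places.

(1) 1.4(1.45) = 2.03
(2) 1.4(1.45) + 0.7(2.95) + 0.7(2.45) = 5.81
(3) 1.0(1.45) - 1.6(2.95) = 1.45 - 4.72 = -3.27
(4) 1.35(1.45) + 0.5(2.85) + 0.5(2.45) + 0.6(2.95) = 6.38
(5) 1.25(1.45) + 1.4(2.45) + 0.3(2.85) = 1.81 + 3.43 + 0.86 = 6.10
(6) 1.2(1.45) + 1.6(2.85) + 0.2(2.95) = 1.74 + 4.56 + 0.59 = 6.89
Maximum is from combination 6.

6.89 kip/ft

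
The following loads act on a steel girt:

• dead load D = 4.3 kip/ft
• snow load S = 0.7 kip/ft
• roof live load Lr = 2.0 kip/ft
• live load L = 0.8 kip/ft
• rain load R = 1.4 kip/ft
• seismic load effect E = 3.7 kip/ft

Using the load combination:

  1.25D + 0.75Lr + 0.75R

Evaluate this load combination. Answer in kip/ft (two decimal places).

1.25(4.3) + 0.75(2.0) + 0.75(1.4) = 7.93
w_u = 7.93 kip/ft.

7.93 kip/ft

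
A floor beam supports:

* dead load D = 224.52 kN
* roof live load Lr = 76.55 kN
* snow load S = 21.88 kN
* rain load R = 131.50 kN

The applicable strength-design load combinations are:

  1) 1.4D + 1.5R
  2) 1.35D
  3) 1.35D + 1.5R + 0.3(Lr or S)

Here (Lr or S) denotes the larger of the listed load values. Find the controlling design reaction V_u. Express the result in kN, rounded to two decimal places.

(Lr or S) → Lr = 76.55 kN.
1) 1.4(224.52) + 1.5(131.50) = 511.58
2) 1.35(224.52) = 303.10
3) 1.35(224.52) + 1.5(131.50) + 0.3(76.55) = 523.32
Combination 3 governs: V_u = 523.32 kN.

523.32 kN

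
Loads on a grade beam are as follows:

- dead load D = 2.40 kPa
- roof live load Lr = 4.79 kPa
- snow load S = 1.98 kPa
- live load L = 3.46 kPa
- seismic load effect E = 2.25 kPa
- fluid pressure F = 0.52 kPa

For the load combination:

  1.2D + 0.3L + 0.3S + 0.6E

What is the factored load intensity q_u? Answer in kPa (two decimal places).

5.86 kPa

1.2(2.40) + 0.3(3.46) + 0.3(1.98) + 0.6(2.25) = 5.86
q_u = 5.86 kPa.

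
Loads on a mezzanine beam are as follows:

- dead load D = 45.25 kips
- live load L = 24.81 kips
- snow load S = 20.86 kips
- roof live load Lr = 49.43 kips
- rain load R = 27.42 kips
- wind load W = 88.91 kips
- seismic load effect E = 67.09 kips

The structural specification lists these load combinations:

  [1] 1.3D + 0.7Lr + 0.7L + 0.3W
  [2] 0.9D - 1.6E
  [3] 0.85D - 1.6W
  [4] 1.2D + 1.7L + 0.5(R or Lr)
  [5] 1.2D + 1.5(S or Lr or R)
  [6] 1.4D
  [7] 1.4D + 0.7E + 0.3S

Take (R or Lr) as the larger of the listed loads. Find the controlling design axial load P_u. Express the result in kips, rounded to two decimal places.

137.47 kips

(R or Lr) → Lr = 49.43 kips; (S or Lr or R) → Lr = 49.43 kips.
[1] 1.3(45.25) + 0.7(49.43) + 0.7(24.81) + 0.3(88.91) = 137.47
[2] 0.9(45.25) - 1.6(67.09) = -66.62
[3] 0.85(45.25) - 1.6(88.91) = -103.79
[4] 1.2(45.25) + 1.7(24.81) + 0.5(49.43) = 121.19
[5] 1.2(45.25) + 1.5(49.43) = 128.45
[6] 1.4(45.25) = 63.35
[7] 1.4(45.25) + 0.7(67.09) + 0.3(20.86) = 116.57
The controlling combination is 1, giving 137.47 kips.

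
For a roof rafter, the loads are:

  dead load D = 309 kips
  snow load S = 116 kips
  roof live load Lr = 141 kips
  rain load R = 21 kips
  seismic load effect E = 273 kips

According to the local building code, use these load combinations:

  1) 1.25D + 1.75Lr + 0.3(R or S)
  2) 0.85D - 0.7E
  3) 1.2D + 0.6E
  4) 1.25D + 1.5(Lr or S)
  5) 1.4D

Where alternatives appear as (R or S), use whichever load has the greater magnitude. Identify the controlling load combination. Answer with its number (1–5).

Combination 1

(R or S) → S = 116 kips; (Lr or S) → Lr = 141 kips.
1) 1.25(309) + 1.75(141) + 0.3(116) = 386.25 + 246.75 + 34.80 = 667.80
2) 0.85(309) - 0.7(273) = 262.65 - 191.10 = 71.55
3) 1.2(309) + 0.6(273) = 370.80 + 163.80 = 534.60
4) 1.25(309) + 1.5(141) = 386.25 + 211.50 = 597.75
5) 1.4(309) = 432.60
The largest value is 667.80 kips from combination 1.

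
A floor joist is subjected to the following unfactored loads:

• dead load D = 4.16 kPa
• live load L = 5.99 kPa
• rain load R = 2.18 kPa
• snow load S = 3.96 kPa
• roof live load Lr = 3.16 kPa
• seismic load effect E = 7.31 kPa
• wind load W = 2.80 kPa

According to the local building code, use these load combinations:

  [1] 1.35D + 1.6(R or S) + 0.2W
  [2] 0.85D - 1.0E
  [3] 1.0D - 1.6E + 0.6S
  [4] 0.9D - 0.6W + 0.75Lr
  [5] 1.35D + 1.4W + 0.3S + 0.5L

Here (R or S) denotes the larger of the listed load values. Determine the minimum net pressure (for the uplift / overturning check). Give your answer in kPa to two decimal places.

(R or S) → S = 3.96 kPa.
[1] 1.35(4.16) + 1.6(3.96) + 0.2(2.80) = 12.51
[2] 0.85(4.16) - 1.0(7.31) = -3.77
[3] 1.0(4.16) - 1.6(7.31) + 0.6(3.96) = -5.16
[4] 0.9(4.16) - 0.6(2.80) + 0.75(3.16) = 4.43
[5] 1.35(4.16) + 1.4(2.80) + 0.3(3.96) + 0.5(5.99) = 13.72
Combination 3 gives the minimum: -5.16 kPa.

-5.16 kPa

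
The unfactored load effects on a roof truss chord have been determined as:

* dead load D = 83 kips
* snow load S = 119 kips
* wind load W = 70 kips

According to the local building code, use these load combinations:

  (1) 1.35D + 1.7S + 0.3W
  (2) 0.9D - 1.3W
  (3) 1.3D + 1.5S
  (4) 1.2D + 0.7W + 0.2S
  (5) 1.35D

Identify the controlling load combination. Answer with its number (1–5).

(1) 1.35(83) + 1.7(119) + 0.3(70) = 335.4
(2) 0.9(83) - 1.3(70) = -16.3
(3) 1.3(83) + 1.5(119) = 286.4
(4) 1.2(83) + 0.7(70) + 0.2(119) = 172.4
(5) 1.35(83) = 112.1
The largest value is 335.4 kips from combination 1.

Combination 1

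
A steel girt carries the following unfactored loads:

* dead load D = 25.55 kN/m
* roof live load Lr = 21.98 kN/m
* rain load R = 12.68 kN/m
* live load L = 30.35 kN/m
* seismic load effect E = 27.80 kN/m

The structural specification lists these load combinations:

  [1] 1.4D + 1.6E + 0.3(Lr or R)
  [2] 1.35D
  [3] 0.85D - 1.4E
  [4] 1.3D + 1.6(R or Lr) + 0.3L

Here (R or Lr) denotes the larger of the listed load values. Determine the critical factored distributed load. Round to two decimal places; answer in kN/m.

(Lr or R) → Lr = 21.98 kN/m; (R or Lr) → Lr = 21.98 kN/m.
[1] 1.4(25.55) + 1.6(27.80) + 0.3(21.98) = 86.84
[2] 1.35(25.55) = 34.49
[3] 0.85(25.55) - 1.4(27.80) = -17.20
[4] 1.3(25.55) + 1.6(21.98) + 0.3(30.35) = 77.49
Maximum is from combination 1.

86.84 kN/m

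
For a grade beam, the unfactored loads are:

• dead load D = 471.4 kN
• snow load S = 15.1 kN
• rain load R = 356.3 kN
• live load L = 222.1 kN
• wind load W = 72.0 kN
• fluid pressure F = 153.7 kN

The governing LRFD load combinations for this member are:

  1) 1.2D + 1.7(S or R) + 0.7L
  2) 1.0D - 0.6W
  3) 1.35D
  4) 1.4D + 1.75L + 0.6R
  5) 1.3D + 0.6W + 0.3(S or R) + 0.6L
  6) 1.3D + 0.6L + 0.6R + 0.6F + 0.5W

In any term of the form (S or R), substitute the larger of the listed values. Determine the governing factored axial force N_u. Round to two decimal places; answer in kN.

(S or R) → R = 356.3 kN.
1) 1.2(471.4) + 1.7(356.3) + 0.7(222.1) = 565.68 + 605.71 + 155.47 = 1326.86
2) 1.0(471.4) - 0.6(72.0) = 471.40 - 43.20 = 428.20
3) 1.35(471.4) = 636.39
4) 1.4(471.4) + 1.75(222.1) + 0.6(356.3) = 659.96 + 388.68 + 213.78 = 1262.42
5) 1.3(471.4) + 0.6(72.0) + 0.3(356.3) + 0.6(222.1) = 612.82 + 43.20 + 106.89 + 133.26 = 896.17
6) 1.3(471.4) + 0.6(222.1) + 0.6(356.3) + 0.6(153.7) + 0.5(72.0) = 612.82 + 133.26 + 213.78 + 92.22 + 36.00 = 1088.08
Combination 1 governs: N_u = 1326.86 kN.

1326.86 kN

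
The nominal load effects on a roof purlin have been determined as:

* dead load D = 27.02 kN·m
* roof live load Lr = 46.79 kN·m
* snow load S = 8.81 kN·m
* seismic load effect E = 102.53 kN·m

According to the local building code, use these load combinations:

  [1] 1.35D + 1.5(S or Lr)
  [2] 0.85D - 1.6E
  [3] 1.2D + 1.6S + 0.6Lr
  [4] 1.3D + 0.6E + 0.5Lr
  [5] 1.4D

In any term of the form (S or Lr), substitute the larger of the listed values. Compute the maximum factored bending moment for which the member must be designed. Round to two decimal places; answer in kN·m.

120.04 kN·m

(S or Lr) → Lr = 46.79 kN·m.
[1] 1.35(27.02) + 1.5(46.79) = 106.66
[2] 0.85(27.02) - 1.6(102.53) = 22.97 - 164.05 = -141.08
[3] 1.2(27.02) + 1.6(8.81) + 0.6(46.79) = 32.42 + 14.10 + 28.07 = 74.59
[4] 1.3(27.02) + 0.6(102.53) + 0.5(46.79) = 120.04
[5] 1.4(27.02) = 37.83
Maximum is from combination 4.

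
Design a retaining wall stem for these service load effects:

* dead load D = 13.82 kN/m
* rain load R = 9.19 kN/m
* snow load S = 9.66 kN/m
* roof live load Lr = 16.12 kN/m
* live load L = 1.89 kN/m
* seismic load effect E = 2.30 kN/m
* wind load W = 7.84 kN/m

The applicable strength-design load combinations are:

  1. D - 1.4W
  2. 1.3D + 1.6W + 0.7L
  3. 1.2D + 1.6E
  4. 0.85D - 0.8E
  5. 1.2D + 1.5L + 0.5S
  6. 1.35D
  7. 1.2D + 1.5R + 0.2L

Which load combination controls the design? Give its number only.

Combination 2

1. 1.0(13.82) - 1.4(7.84) = 2.84
2. 1.3(13.82) + 1.6(7.84) + 0.7(1.89) = 31.83
3. 1.2(13.82) + 1.6(2.30) = 20.26
4. 0.85(13.82) - 0.8(2.30) = 9.91
5. 1.2(13.82) + 1.5(1.89) + 0.5(9.66) = 24.25
6. 1.35(13.82) = 18.66
7. 1.2(13.82) + 1.5(9.19) + 0.2(1.89) = 30.75
The largest value is 31.83 kN/m from combination 2.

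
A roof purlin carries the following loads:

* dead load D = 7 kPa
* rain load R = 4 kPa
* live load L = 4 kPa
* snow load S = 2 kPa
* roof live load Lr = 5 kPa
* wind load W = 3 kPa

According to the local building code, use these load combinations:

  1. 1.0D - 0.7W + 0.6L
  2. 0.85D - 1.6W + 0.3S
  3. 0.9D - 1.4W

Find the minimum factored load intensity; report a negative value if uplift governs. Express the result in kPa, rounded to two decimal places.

1.75 kPa

1. 1.0(7) - 0.7(3) + 0.6(4) = 7.00 - 2.10 + 2.40 = 7.30
2. 0.85(7) - 1.6(3) + 0.3(2) = 5.95 - 4.80 + 0.60 = 1.75
3. 0.9(7) - 1.4(3) = 6.30 - 4.20 = 2.10
Combination 2 gives the minimum: 1.75 kPa.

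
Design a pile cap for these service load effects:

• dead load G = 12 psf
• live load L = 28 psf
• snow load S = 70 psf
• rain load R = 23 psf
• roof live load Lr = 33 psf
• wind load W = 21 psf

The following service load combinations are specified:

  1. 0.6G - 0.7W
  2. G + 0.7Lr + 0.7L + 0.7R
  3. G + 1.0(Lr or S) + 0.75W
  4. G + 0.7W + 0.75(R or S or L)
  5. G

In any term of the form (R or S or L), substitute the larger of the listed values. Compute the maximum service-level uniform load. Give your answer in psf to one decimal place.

(Lr or S) → S = 70 psf; (R or S or L) → S = 70 psf.
1. 0.6(12) - 0.7(21) = 7.2 - 14.7 = -7.5
2. 1.0(12) + 0.7(33) + 0.7(28) + 0.7(23) = 12.0 + 23.1 + 19.6 + 16.1 = 70.8
3. 1.0(12) + 1.0(70) + 0.75(21) = 12.0 + 70.0 + 15.8 = 97.8
4. 1.0(12) + 0.7(21) + 0.75(70) = 12.0 + 14.7 + 52.5 = 79.2
5. 1.0(12) = 12.0
Maximum is from combination 3.

97.8 psf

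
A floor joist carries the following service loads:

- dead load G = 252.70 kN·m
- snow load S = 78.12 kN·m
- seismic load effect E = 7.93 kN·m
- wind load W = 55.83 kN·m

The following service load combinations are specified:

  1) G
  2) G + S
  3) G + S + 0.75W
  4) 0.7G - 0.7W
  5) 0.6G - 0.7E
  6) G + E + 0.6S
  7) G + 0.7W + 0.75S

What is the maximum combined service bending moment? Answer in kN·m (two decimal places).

1) 1.0(252.70) = 252.70
2) 1.0(252.70) + 1.0(78.12) = 330.82
3) 1.0(252.70) + 1.0(78.12) + 0.75(55.83) = 372.69
4) 0.7(252.70) - 0.7(55.83) = 137.81
5) 0.6(252.70) - 0.7(7.93) = 146.07
6) 1.0(252.70) + 1.0(7.93) + 0.6(78.12) = 307.50
7) 1.0(252.70) + 0.7(55.83) + 0.75(78.12) = 350.37
The controlling combination is 3, giving 372.69 kN·m.

372.69 kN·m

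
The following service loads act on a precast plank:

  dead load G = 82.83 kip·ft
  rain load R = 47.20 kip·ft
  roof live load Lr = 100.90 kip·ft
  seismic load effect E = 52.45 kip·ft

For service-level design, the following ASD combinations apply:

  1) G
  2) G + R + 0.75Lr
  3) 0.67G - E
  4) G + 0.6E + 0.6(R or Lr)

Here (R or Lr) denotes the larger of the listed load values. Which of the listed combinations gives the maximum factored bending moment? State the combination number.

Combination 2

(R or Lr) → Lr = 100.90 kip·ft.
1) 1.0(82.83) = 82.83
2) 1.0(82.83) + 1.0(47.20) + 0.75(100.90) = 82.83 + 47.20 + 75.68 = 205.71
3) 0.67(82.83) - 1.0(52.45) = 55.50 - 52.45 = 3.05
4) 1.0(82.83) + 0.6(52.45) + 0.6(100.90) = 82.83 + 31.47 + 60.54 = 174.84
The largest value is 205.71 kip·ft from combination 2.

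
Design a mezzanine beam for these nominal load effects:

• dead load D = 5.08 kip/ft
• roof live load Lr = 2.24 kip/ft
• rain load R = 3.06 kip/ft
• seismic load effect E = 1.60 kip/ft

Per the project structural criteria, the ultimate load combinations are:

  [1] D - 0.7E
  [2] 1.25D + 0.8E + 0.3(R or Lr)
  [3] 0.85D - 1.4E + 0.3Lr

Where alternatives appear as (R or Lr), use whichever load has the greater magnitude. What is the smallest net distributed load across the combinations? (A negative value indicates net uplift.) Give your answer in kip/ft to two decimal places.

(R or Lr) → R = 3.06 kip/ft.
[1] 1.0(5.08) - 0.7(1.60) = 3.96
[2] 1.25(5.08) + 0.8(1.60) + 0.3(3.06) = 8.55
[3] 0.85(5.08) - 1.4(1.60) + 0.3(2.24) = 2.75
Combination 3 gives the minimum: 2.75 kip/ft.

2.75 kip/ft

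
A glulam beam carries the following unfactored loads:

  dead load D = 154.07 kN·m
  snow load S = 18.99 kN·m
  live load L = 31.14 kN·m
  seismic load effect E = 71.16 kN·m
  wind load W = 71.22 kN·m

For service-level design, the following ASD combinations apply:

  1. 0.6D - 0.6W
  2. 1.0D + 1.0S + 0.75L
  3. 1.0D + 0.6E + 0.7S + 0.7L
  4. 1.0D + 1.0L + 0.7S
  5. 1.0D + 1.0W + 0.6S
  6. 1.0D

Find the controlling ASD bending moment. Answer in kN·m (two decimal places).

236.68 kN·m

1. 0.6(154.07) - 0.6(71.22) = 49.71
2. 1.0(154.07) + 1.0(18.99) + 0.75(31.14) = 196.42
3. 1.0(154.07) + 0.6(71.16) + 0.7(18.99) + 0.7(31.14) = 231.86
4. 1.0(154.07) + 1.0(31.14) + 0.7(18.99) = 198.50
5. 1.0(154.07) + 1.0(71.22) + 0.6(18.99) = 236.68
6. 1.0(154.07) = 154.07
Combination 5 governs: M = 236.68 kN·m.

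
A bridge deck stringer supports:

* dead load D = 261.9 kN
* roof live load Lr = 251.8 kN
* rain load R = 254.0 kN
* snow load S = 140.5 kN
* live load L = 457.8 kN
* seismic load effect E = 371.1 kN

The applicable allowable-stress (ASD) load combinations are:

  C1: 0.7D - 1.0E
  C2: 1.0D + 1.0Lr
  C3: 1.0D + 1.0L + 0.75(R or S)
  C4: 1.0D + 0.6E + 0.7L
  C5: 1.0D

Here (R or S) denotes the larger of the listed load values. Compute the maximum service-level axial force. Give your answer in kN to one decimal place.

910.2 kN

(R or S) → R = 254.0 kN.
C1: 0.7(261.9) - 1.0(371.1) = 183.3 - 371.1 = -187.8
C2: 1.0(261.9) + 1.0(251.8) = 261.9 + 251.8 = 513.7
C3: 1.0(261.9) + 1.0(457.8) + 0.75(254.0) = 261.9 + 457.8 + 190.5 = 910.2
C4: 1.0(261.9) + 0.6(371.1) + 0.7(457.8) = 805.0
C5: 1.0(261.9) = 261.9
Maximum is from combination 3.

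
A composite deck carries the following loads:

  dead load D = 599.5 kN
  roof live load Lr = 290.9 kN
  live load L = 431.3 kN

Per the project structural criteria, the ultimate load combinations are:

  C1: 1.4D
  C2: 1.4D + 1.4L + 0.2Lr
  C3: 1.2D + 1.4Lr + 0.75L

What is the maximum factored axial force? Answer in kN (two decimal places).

1501.30 kN

C1: 1.4(599.5) = 839.30
C2: 1.4(599.5) + 1.4(431.3) + 0.2(290.9) = 839.30 + 603.82 + 58.18 = 1501.30
C3: 1.2(599.5) + 1.4(290.9) + 0.75(431.3) = 719.40 + 407.26 + 323.48 = 1450.14
The controlling combination is 2, giving 1501.30 kN.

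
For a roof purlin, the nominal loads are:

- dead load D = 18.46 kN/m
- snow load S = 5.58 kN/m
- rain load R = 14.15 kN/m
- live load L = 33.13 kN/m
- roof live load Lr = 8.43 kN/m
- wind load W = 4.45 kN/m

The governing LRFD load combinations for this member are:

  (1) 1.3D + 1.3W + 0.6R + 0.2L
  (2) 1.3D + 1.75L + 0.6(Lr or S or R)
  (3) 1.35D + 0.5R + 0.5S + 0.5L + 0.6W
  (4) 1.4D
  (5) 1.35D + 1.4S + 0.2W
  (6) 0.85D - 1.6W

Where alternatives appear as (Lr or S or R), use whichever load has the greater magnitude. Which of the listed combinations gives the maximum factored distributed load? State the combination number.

(Lr or S or R) → R = 14.15 kN/m.
(1) 1.3(18.46) + 1.3(4.45) + 0.6(14.15) + 0.2(33.13) = 44.90
(2) 1.3(18.46) + 1.75(33.13) + 0.6(14.15) = 24.00 + 57.98 + 8.49 = 90.47
(3) 1.35(18.46) + 0.5(14.15) + 0.5(5.58) + 0.5(33.13) + 0.6(4.45) = 54.02
(4) 1.4(18.46) = 25.84
(5) 1.35(18.46) + 1.4(5.58) + 0.2(4.45) = 24.92 + 7.81 + 0.89 = 33.62
(6) 0.85(18.46) - 1.6(4.45) = 15.69 - 7.12 = 8.57
The largest value is 90.47 kN/m from combination 2.

Combination 2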